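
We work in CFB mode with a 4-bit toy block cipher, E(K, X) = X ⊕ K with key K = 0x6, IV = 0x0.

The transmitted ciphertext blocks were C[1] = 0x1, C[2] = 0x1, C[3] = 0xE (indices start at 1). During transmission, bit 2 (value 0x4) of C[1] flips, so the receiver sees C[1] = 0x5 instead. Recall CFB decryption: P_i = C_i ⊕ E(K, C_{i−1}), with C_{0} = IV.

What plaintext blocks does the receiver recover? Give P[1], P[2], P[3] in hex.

Only C[1] changed, to 0x5. In CFB, a change in C_i flips the same bit in P_i and garbles P_{i+1}. Decrypting the received ciphertext:
P[1]: E(K, 0x0) = 0x6; 0x5 ⊕ 0x6 = 0x3.
P[2]: E(K, 0x5) = 0x3; 0x1 ⊕ 0x3 = 0x2.
P[3]: E(K, 0x1) = 0x7; 0xE ⊕ 0x7 = 0x9.
Blocks that differ from the original plaintext: P[1], P[2].

P[1] = 0x3, P[2] = 0x2, P[3] = 0x9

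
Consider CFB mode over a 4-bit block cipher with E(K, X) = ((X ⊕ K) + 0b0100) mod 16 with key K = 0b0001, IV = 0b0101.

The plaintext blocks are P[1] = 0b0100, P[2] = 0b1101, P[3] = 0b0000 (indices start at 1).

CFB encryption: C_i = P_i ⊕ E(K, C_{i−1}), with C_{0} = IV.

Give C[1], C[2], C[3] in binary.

C[1]: E(K, 0b0101) = 0b1000; 0b0100 ⊕ 0b1000 = 0b1100.
C[2]: E(K, 0b1100) = 0b0001; 0b1101 ⊕ 0b0001 = 0b1100.
C[3]: E(K, 0b1100) = 0b0001; 0b0000 ⊕ 0b0001 = 0b0001.

C[1] = 0b1100, C[2] = 0b1100, C[3] = 0b0001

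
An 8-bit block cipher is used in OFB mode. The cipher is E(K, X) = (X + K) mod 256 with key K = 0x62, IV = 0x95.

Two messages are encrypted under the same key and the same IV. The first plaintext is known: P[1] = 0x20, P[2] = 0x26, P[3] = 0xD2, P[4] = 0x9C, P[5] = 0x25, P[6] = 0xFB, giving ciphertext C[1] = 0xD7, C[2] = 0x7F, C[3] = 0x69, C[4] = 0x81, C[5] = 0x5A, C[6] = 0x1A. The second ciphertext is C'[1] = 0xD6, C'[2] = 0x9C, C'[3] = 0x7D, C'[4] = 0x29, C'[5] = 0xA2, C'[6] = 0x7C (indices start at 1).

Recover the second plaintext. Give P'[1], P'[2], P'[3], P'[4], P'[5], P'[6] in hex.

In OFB with a reused IV, both messages share the same keystream S_i, so C_i ⊕ C'_i = P_i ⊕ P'_i and thus P'_i = P_i ⊕ C_i ⊕ C'_i.
P'[1]: 0x20 ⊕ 0xD7 ⊕ 0xD6 = 0x21.
P'[2]: 0x26 ⊕ 0x7F ⊕ 0x9C = 0xC5.
P'[3]: 0xD2 ⊕ 0x69 ⊕ 0x7D = 0xC6.
P'[4]: 0x9C ⊕ 0x81 ⊕ 0x29 = 0x34.
P'[5]: 0x25 ⊕ 0x5A ⊕ 0xA2 = 0xDD.
P'[6]: 0xFB ⊕ 0x1A ⊕ 0x7C = 0x9D.

P'[1] = 0x21, P'[2] = 0xC5, P'[3] = 0xC6, P'[4] = 0x34, P'[5] = 0xDD, P'[6] = 0x9D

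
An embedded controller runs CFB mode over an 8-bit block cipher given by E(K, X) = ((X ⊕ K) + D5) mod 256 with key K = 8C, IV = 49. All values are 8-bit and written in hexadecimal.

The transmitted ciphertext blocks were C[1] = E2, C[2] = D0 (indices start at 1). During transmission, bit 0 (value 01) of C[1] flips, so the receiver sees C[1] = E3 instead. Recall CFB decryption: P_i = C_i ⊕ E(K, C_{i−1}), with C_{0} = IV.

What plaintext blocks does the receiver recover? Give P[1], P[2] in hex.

P[1] = 79, P[2] = 94

Only C[1] changed, to E3. In CFB, a change in C_i flips the same bit in P_i and garbles P_{i+1}. Decrypting the received ciphertext:
P[1]: E(K, 49) = 9A; E3 ⊕ 9A = 79.
P[2]: E(K, E3) = 44; D0 ⊕ 44 = 94.
Blocks that differ from the original plaintext: P[1], P[2].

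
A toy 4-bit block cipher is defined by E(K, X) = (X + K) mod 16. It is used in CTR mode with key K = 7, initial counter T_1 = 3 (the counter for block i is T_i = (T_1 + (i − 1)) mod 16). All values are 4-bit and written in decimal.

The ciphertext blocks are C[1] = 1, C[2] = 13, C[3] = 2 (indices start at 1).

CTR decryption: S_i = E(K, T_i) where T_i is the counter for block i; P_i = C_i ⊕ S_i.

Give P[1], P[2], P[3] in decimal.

P[1] = 11, P[2] = 6, P[3] = 14

P[1]: T = 3, S = E(K, T) = 10; 1 ⊕ 10 = 11.
P[2]: T = 4, S = E(K, T) = 11; 13 ⊕ 11 = 6.
P[3]: T = 5, S = E(K, T) = 12; 2 ⊕ 12 = 14.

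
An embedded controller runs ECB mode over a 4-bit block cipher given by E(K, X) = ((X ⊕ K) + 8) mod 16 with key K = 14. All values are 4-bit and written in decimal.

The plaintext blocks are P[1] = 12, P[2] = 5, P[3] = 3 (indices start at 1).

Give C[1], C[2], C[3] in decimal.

ECB encryption: C_i = E(K, P_i).
C[1]: E(K, 12) = 10.
C[2]: E(K, 5) = 3.
C[3]: E(K, 3) = 5.

C[1] = 10, C[2] = 3, C[3] = 5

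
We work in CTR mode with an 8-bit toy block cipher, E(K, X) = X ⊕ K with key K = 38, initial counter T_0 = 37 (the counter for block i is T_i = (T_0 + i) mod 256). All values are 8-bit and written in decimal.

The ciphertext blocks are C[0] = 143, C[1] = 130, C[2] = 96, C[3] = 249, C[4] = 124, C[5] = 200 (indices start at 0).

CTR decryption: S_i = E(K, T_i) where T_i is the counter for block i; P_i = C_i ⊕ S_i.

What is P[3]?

P[3]: T = 40, S = E(K, T) = 14; 249 ⊕ 14 = 247.

P[3] = 247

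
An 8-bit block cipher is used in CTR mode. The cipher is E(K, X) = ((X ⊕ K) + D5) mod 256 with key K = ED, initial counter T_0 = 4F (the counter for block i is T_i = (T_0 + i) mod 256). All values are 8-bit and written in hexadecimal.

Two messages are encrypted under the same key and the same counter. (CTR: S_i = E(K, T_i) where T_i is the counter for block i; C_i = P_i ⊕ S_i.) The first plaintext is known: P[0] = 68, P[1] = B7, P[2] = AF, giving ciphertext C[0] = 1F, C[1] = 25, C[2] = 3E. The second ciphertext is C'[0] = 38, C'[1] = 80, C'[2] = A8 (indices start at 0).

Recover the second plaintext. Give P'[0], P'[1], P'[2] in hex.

P'[0] = 4F, P'[1] = 12, P'[2] = 39

In CTR with a reused counter, both messages share the same keystream S_i, so C_i ⊕ C'_i = P_i ⊕ P'_i and thus P'_i = P_i ⊕ C_i ⊕ C'_i.
P'[0]: 68 ⊕ 1F ⊕ 38 = 4F.
P'[1]: B7 ⊕ 25 ⊕ 80 = 12.
P'[2]: AF ⊕ 3E ⊕ A8 = 39.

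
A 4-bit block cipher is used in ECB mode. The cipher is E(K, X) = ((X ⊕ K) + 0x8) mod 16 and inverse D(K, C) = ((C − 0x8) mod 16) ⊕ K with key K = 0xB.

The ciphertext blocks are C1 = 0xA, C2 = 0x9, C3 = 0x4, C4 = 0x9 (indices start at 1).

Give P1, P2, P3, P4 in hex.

P1 = 0x9, P2 = 0xA, P3 = 0x7, P4 = 0xA

ECB decryption: P_i = D(K, C_i).
P1: D(K, 0xA) = 0x9.
P2: D(K, 0x9) = 0xA.
P3: D(K, 0x4) = 0x7.
P4: D(K, 0x9) = 0xA.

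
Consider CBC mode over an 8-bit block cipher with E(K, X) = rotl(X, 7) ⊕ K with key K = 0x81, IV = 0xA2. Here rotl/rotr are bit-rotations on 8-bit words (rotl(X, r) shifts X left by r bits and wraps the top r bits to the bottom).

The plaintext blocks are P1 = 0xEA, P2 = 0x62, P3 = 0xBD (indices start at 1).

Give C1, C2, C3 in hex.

C1 = 0xA5, C2 = 0x62, C3 = 0x6E

CBC encryption: C_i = E(K, P_i ⊕ C_{i−1}), with C_{0} = IV.
C1: P1 ⊕ 0xA2 = 0x48; E(K, 0x48) = 0xA5.
C2: P2 ⊕ 0xA5 = 0xC7; E(K, 0xC7) = 0x62.
C3: P3 ⊕ 0x62 = 0xDF; E(K, 0xDF) = 0x6E.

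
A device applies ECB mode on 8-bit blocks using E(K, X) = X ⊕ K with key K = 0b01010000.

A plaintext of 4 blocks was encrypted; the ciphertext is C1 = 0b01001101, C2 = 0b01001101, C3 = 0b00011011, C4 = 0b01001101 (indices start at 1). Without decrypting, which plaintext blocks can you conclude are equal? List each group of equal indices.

P1 = P2 = P4

ECB encrypts each block independently with the same key, so equal ciphertext blocks imply equal plaintext blocks.
C1 = C2 = C4 = 0b01001101, so P1 = P2 = P4.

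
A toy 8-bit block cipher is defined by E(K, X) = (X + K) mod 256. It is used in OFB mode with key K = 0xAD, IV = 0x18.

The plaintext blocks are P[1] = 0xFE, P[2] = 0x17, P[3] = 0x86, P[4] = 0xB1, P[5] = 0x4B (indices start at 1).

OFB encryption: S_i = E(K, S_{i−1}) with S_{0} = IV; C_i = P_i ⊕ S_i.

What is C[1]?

C[1]: S = E(K, 0x18) = 0xC5; 0xFE ⊕ 0xC5 = 0x3B.

C[1] = 0x3B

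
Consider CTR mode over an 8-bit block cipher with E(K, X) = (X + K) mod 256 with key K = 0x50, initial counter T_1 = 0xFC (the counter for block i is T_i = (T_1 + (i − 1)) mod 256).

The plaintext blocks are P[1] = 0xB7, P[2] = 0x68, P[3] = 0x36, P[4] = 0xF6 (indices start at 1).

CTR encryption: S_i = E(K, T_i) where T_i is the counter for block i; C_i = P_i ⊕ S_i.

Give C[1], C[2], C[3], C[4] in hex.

C[1] = 0xFB, C[2] = 0x25, C[3] = 0x78, C[4] = 0xB9

C[1]: T = 0xFC, S = E(K, T) = 0x4C; 0xB7 ⊕ 0x4C = 0xFB.
C[2]: T = 0xFD, S = E(K, T) = 0x4D; 0x68 ⊕ 0x4D = 0x25.
C[3]: T = 0xFE, S = E(K, T) = 0x4E; 0x36 ⊕ 0x4E = 0x78.
C[4]: T = 0xFF, S = E(K, T) = 0x4F; 0xF6 ⊕ 0x4F = 0xB9.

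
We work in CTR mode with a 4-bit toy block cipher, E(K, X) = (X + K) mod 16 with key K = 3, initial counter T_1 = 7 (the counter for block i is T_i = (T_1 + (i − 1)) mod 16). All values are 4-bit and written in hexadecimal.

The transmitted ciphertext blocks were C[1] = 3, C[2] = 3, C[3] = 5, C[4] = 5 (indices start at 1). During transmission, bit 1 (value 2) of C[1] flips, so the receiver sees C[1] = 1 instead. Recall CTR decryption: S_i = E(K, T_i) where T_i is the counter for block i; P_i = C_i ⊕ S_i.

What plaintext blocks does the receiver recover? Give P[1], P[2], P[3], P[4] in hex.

Only C[1] changed, to 1. In CTR, a change in C_i flips the same bit in P_i only; the keystream is unaffected. Decrypting the received ciphertext:
P[1]: T = 7, S = E(K, T) = A; 1 ⊕ A = B.
P[2]: T = 8, S = E(K, T) = B; 3 ⊕ B = 8.
P[3]: T = 9, S = E(K, T) = C; 5 ⊕ C = 9.
P[4]: T = A, S = E(K, T) = D; 5 ⊕ D = 8.
Blocks that differ from the original plaintext: P[1].

P[1] = B, P[2] = 8, P[3] = 9, P[4] = 8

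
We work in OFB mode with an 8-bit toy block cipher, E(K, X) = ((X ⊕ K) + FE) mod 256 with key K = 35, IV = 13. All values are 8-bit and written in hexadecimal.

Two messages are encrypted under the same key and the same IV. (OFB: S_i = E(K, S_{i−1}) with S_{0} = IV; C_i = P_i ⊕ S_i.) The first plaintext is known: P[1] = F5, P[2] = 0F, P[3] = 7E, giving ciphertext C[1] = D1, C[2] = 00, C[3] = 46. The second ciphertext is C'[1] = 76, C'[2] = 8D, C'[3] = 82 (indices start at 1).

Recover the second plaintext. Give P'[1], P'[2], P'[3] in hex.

In OFB with a reused IV, both messages share the same keystream S_i, so C_i ⊕ C'_i = P_i ⊕ P'_i and thus P'_i = P_i ⊕ C_i ⊕ C'_i.
P'[1]: F5 ⊕ D1 ⊕ 76 = 52.
P'[2]: 0F ⊕ 00 ⊕ 8D = 82.
P'[3]: 7E ⊕ 46 ⊕ 82 = BA.

P'[1] = 52, P'[2] = 82, P'[3] = BA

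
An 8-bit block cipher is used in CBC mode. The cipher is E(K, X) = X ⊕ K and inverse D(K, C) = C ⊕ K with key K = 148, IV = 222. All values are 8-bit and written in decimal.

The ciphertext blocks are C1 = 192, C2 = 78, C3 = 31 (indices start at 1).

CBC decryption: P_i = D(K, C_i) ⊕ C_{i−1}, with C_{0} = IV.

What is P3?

P3 = 197

P3: D(K, 31) = 139; 139 ⊕ 78 = 197.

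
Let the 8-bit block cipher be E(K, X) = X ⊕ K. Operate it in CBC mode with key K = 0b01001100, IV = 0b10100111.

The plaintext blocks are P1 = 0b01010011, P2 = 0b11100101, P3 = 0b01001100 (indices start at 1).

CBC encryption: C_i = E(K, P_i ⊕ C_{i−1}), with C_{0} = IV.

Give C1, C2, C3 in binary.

C1: P1 ⊕ 0b10100111 = 0b11110100; E(K, 0b11110100) = 0b10111000.
C2: P2 ⊕ 0b10111000 = 0b01011101; E(K, 0b01011101) = 0b00010001.
C3: P3 ⊕ 0b00010001 = 0b01011101; E(K, 0b01011101) = 0b00010001.

C1 = 0b10111000, C2 = 0b00010001, C3 = 0b00010001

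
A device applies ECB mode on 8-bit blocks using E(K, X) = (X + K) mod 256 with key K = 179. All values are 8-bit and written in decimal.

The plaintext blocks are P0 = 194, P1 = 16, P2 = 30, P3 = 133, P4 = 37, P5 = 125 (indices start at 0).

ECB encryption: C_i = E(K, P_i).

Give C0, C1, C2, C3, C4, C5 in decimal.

C0 = 117, C1 = 195, C2 = 209, C3 = 56, C4 = 216, C5 = 48

C0: E(K, 194) = 117.
C1: E(K, 16) = 195.
C2: E(K, 30) = 209.
C3: E(K, 133) = 56.
C4: E(K, 37) = 216.
C5: E(K, 125) = 48.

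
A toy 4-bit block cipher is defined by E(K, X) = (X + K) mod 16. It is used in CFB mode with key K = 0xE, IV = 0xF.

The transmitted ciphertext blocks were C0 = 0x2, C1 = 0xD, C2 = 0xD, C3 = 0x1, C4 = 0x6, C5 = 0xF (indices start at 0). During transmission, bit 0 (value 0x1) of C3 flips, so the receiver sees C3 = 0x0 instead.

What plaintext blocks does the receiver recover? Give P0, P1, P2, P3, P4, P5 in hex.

P0 = 0xF, P1 = 0xD, P2 = 0x6, P3 = 0xB, P4 = 0x8, P5 = 0xB

CFB decryption: P_i = C_i ⊕ E(K, C_{i−1}), with C_{−1} = IV.
Only C3 changed, to 0x0. In CFB, a change in C_i flips the same bit in P_i and garbles P_{i+1}. Decrypting the received ciphertext:
P0: E(K, 0xF) = 0xD; 0x2 ⊕ 0xD = 0xF.
P1: E(K, 0x2) = 0x0; 0xD ⊕ 0x0 = 0xD.
P2: E(K, 0xD) = 0xB; 0xD ⊕ 0xB = 0x6.
P3: E(K, 0xD) = 0xB; 0x0 ⊕ 0xB = 0xB.
P4: E(K, 0x0) = 0xE; 0x6 ⊕ 0xE = 0x8.
P5: E(K, 0x6) = 0x4; 0xF ⊕ 0x4 = 0xB.
Blocks that differ from the original plaintext: P3, P4.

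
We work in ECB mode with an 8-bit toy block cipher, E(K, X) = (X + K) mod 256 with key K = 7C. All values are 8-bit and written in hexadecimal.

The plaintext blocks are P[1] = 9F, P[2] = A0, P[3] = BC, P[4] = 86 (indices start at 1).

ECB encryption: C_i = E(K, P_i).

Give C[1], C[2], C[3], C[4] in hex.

C[1]: E(K, 9F) = 1B.
C[2]: E(K, A0) = 1C.
C[3]: E(K, BC) = 38.
C[4]: E(K, 86) = 02.

C[1] = 1B, C[2] = 1C, C[3] = 38, C[4] = 02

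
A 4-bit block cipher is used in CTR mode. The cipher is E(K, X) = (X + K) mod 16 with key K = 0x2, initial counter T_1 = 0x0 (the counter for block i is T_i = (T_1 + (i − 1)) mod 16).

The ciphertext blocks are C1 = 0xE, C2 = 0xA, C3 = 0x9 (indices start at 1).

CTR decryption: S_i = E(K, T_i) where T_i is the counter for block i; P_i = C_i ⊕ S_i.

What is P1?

P1 = 0xC

P1: T = 0x0, S = E(K, T) = 0x2; 0xE ⊕ 0x2 = 0xC.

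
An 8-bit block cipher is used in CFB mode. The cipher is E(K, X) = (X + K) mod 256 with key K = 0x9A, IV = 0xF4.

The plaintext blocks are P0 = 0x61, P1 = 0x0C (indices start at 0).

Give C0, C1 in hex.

CFB encryption: C_i = P_i ⊕ E(K, C_{i−1}), with C_{−1} = IV.
C0: E(K, 0xF4) = 0x8E; 0x61 ⊕ 0x8E = 0xEF.
C1: E(K, 0xEF) = 0x89; 0x0C ⊕ 0x89 = 0x85.

C0 = 0xEF, C1 = 0x85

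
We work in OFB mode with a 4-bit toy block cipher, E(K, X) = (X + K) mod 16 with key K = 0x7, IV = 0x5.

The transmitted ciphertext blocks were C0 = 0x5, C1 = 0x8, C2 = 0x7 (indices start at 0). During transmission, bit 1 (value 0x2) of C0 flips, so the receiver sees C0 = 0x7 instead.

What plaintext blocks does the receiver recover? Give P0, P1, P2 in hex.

OFB decryption: S_i = E(K, S_{i−1}) with S_{−1} = IV; P_i = C_i ⊕ S_i.
Only C0 changed, to 0x7. In OFB, a change in C_i flips the same bit in P_i only; the keystream is unaffected. Decrypting the received ciphertext:
P0: S = E(K, 0x5) = 0xC; 0x7 ⊕ 0xC = 0xB.
P1: S = E(K, 0xC) = 0x3; 0x8 ⊕ 0x3 = 0xB.
P2: S = E(K, 0x3) = 0xA; 0x7 ⊕ 0xA = 0xD.
Blocks that differ from the original plaintext: P0.

P0 = 0xB, P1 = 0xB, P2 = 0xD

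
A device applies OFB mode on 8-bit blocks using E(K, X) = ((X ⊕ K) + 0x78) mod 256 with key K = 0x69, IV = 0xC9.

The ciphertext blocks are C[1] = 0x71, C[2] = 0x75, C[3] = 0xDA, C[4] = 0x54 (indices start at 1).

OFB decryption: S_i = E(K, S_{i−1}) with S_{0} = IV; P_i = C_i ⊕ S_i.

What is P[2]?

P[2] = 0x9C

P[1]: S = E(K, 0xC9) = 0x18; 0x71 ⊕ 0x18 = 0x69.
P[2]: S = E(K, 0x18) = 0xE9; 0x75 ⊕ 0xE9 = 0x9C.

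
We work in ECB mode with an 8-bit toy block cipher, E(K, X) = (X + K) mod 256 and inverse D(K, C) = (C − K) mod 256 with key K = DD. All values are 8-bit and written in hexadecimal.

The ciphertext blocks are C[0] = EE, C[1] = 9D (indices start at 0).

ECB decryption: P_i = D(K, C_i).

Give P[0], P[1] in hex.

P[0] = 11, P[1] = C0

P[0]: D(K, EE) = 11.
P[1]: D(K, 9D) = C0.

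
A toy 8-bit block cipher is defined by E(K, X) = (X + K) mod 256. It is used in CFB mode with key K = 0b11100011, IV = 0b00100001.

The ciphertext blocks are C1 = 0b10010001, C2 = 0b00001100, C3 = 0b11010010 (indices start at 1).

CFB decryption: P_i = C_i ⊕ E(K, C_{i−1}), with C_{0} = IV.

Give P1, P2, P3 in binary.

P1: E(K, 0b00100001) = 0b00000100; 0b10010001 ⊕ 0b00000100 = 0b10010101.
P2: E(K, 0b10010001) = 0b01110100; 0b00001100 ⊕ 0b01110100 = 0b01111000.
P3: E(K, 0b00001100) = 0b11101111; 0b11010010 ⊕ 0b11101111 = 0b00111101.

P1 = 0b10010101, P2 = 0b01111000, P3 = 0b00111101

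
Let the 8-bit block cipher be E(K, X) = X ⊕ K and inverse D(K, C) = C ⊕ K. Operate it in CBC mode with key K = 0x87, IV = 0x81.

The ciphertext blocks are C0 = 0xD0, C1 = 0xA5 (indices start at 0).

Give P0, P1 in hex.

CBC decryption: P_i = D(K, C_i) ⊕ C_{i−1}, with C_{−1} = IV.
P0: D(K, 0xD0) = 0x57; 0x57 ⊕ 0x81 = 0xD6.
P1: D(K, 0xA5) = 0x22; 0x22 ⊕ 0xD0 = 0xF2.

P0 = 0xD6, P1 = 0xF2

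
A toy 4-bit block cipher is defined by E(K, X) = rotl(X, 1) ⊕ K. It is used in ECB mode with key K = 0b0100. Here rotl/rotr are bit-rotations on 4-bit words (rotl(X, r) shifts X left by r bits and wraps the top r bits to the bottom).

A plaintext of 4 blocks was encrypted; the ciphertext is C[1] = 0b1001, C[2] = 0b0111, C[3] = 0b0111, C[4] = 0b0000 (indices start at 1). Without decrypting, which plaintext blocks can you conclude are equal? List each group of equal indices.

ECB encrypts each block independently with the same key, so equal ciphertext blocks imply equal plaintext blocks.
C[2] = C[3] = 0b0111, so P[2] = P[3].

P[2] = P[3]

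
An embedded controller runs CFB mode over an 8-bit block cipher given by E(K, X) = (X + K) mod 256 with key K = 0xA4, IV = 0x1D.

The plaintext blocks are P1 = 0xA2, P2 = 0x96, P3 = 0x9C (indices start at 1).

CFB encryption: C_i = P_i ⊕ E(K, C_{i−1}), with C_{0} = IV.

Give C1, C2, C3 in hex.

C1: E(K, 0x1D) = 0xC1; 0xA2 ⊕ 0xC1 = 0x63.
C2: E(K, 0x63) = 0x07; 0x96 ⊕ 0x07 = 0x91.
C3: E(K, 0x91) = 0x35; 0x9C ⊕ 0x35 = 0xA9.

C1 = 0x63, C2 = 0x91, C3 = 0xA9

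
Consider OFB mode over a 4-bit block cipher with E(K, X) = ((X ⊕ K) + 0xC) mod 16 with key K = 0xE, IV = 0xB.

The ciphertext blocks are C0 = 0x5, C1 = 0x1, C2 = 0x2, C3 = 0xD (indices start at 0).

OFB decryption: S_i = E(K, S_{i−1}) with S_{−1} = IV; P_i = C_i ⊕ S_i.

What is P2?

P2 = 0x3

P0: S = E(K, 0xB) = 0x1; 0x5 ⊕ 0x1 = 0x4.
P1: S = E(K, 0x1) = 0xB; 0x1 ⊕ 0xB = 0xA.
P2: S = E(K, 0xB) = 0x1; 0x2 ⊕ 0x1 = 0x3.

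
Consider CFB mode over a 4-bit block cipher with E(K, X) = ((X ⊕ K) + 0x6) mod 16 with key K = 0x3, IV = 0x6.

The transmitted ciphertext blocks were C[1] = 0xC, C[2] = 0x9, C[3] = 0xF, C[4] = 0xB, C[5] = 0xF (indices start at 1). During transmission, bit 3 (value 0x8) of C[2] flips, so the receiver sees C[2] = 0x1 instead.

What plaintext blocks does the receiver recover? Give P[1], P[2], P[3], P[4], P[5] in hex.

P[1] = 0x7, P[2] = 0x4, P[3] = 0x7, P[4] = 0x9, P[5] = 0x1

CFB decryption: P_i = C_i ⊕ E(K, C_{i−1}), with C_{0} = IV.
Only C[2] changed, to 0x1. In CFB, a change in C_i flips the same bit in P_i and garbles P_{i+1}. Decrypting the received ciphertext:
P[1]: E(K, 0x6) = 0xB; 0xC ⊕ 0xB = 0x7.
P[2]: E(K, 0xC) = 0x5; 0x1 ⊕ 0x5 = 0x4.
P[3]: E(K, 0x1) = 0x8; 0xF ⊕ 0x8 = 0x7.
P[4]: E(K, 0xF) = 0x2; 0xB ⊕ 0x2 = 0x9.
P[5]: E(K, 0xB) = 0xE; 0xF ⊕ 0xE = 0x1.
Blocks that differ from the original plaintext: P[2], P[3].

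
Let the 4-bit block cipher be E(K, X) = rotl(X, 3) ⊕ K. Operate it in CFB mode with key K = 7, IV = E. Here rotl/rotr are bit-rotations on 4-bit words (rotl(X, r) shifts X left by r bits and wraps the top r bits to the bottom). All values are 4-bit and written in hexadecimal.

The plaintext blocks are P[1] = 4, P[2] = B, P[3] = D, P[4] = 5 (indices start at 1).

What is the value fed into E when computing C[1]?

CFB encryption: C_i = P_i ⊕ E(K, C_{i−1}), with C_{0} = IV.
C[1]: E(K, E) = 0; 4 ⊕ 0 = 4.
So the input to E for block [1] is E.

E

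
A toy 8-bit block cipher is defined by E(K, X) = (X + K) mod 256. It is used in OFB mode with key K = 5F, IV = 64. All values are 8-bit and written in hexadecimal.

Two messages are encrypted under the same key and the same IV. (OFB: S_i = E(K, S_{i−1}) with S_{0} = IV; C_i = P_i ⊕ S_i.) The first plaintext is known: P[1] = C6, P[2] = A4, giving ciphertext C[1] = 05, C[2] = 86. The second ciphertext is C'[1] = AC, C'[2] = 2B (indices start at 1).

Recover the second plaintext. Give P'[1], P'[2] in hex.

P'[1] = 6F, P'[2] = 09

In OFB with a reused IV, both messages share the same keystream S_i, so C_i ⊕ C'_i = P_i ⊕ P'_i and thus P'_i = P_i ⊕ C_i ⊕ C'_i.
P'[1]: C6 ⊕ 05 ⊕ AC = 6F.
P'[2]: A4 ⊕ 86 ⊕ 2B = 09.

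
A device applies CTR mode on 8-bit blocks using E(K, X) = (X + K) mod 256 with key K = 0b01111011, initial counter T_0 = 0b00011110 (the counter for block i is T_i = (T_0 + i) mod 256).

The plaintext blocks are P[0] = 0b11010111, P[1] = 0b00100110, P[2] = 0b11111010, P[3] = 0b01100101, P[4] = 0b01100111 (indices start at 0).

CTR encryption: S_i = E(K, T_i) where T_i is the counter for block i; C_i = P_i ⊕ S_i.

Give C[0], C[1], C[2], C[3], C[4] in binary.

C[0] = 0b01001110, C[1] = 0b10111100, C[2] = 0b01100001, C[3] = 0b11111001, C[4] = 0b11111010

C[0]: T = 0b00011110, S = E(K, T) = 0b10011001; 0b11010111 ⊕ 0b10011001 = 0b01001110.
C[1]: T = 0b00011111, S = E(K, T) = 0b10011010; 0b00100110 ⊕ 0b10011010 = 0b10111100.
C[2]: T = 0b00100000, S = E(K, T) = 0b10011011; 0b11111010 ⊕ 0b10011011 = 0b01100001.
C[3]: T = 0b00100001, S = E(K, T) = 0b10011100; 0b01100101 ⊕ 0b10011100 = 0b11111001.
C[4]: T = 0b00100010, S = E(K, T) = 0b10011101; 0b01100111 ⊕ 0b10011101 = 0b11111010.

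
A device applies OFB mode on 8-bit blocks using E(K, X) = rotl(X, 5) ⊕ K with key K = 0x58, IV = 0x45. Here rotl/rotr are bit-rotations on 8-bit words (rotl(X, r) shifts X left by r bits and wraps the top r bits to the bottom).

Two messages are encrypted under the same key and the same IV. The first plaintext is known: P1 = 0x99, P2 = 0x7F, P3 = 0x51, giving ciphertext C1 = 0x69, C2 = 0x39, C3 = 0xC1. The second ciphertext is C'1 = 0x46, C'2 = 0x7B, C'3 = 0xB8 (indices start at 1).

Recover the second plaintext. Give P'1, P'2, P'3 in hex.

P'1 = 0xB6, P'2 = 0x3D, P'3 = 0x28

In OFB with a reused IV, both messages share the same keystream S_i, so C_i ⊕ C'_i = P_i ⊕ P'_i and thus P'_i = P_i ⊕ C_i ⊕ C'_i.
P'1: 0x99 ⊕ 0x69 ⊕ 0x46 = 0xB6.
P'2: 0x7F ⊕ 0x39 ⊕ 0x7B = 0x3D.
P'3: 0x51 ⊕ 0xC1 ⊕ 0xB8 = 0x28.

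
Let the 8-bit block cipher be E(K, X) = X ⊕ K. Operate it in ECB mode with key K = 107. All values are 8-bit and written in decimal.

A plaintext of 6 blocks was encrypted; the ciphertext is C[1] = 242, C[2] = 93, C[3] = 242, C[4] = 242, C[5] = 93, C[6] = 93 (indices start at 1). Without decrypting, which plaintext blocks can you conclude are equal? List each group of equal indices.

ECB encrypts each block independently with the same key, so equal ciphertext blocks imply equal plaintext blocks.
C[1] = C[3] = C[4] = 242, so P[1] = P[3] = P[4].
C[2] = C[5] = C[6] = 93, so P[2] = P[5] = P[6].

P[1] = P[3] = P[4]; P[2] = P[5] = P[6]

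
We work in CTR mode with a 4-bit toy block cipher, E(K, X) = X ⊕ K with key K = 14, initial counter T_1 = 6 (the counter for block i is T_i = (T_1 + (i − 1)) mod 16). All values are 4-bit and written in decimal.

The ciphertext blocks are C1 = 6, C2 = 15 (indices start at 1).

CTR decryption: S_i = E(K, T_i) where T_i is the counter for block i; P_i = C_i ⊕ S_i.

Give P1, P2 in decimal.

P1 = 14, P2 = 6

P1: T = 6, S = E(K, T) = 8; 6 ⊕ 8 = 14.
P2: T = 7, S = E(K, T) = 9; 15 ⊕ 9 = 6.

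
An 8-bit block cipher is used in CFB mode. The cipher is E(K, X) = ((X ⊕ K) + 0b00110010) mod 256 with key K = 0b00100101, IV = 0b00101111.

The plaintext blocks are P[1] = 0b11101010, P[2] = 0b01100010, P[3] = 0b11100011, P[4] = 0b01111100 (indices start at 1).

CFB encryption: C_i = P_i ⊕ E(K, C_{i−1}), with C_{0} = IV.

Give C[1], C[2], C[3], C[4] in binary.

C[1]: E(K, 0b00101111) = 0b00111100; 0b11101010 ⊕ 0b00111100 = 0b11010110.
C[2]: E(K, 0b11010110) = 0b00100101; 0b01100010 ⊕ 0b00100101 = 0b01000111.
C[3]: E(K, 0b01000111) = 0b10010100; 0b11100011 ⊕ 0b10010100 = 0b01110111.
C[4]: E(K, 0b01110111) = 0b10000100; 0b01111100 ⊕ 0b10000100 = 0b11111000.

C[1] = 0b11010110, C[2] = 0b01000111, C[3] = 0b01110111, C[4] = 0b11111000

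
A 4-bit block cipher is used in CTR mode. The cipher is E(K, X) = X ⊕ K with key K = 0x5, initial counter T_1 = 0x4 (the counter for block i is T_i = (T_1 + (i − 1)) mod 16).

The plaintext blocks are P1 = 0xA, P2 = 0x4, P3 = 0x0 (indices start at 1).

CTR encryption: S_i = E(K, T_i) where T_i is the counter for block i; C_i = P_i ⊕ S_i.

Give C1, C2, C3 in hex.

C1: T = 0x4, S = E(K, T) = 0x1; 0xA ⊕ 0x1 = 0xB.
C2: T = 0x5, S = E(K, T) = 0x0; 0x4 ⊕ 0x0 = 0x4.
C3: T = 0x6, S = E(K, T) = 0x3; 0x0 ⊕ 0x3 = 0x3.

C1 = 0xB, C2 = 0x4, C3 = 0x3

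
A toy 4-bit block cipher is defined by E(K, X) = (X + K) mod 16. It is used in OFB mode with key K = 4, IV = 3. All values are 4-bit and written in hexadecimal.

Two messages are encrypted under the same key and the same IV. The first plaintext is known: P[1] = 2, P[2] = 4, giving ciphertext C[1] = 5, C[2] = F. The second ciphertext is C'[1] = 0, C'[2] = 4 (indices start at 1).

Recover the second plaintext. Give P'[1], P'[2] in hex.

In OFB with a reused IV, both messages share the same keystream S_i, so C_i ⊕ C'_i = P_i ⊕ P'_i and thus P'_i = P_i ⊕ C_i ⊕ C'_i.
P'[1]: 2 ⊕ 5 ⊕ 0 = 7.
P'[2]: 4 ⊕ F ⊕ 4 = F.

P'[1] = 7, P'[2] = F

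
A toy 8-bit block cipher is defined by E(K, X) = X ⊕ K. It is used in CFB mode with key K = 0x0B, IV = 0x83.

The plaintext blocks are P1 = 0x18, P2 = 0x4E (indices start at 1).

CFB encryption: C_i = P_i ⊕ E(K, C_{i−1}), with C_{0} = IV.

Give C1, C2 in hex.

C1: E(K, 0x83) = 0x88; 0x18 ⊕ 0x88 = 0x90.
C2: E(K, 0x90) = 0x9B; 0x4E ⊕ 0x9B = 0xD5.

C1 = 0x90, C2 = 0xD5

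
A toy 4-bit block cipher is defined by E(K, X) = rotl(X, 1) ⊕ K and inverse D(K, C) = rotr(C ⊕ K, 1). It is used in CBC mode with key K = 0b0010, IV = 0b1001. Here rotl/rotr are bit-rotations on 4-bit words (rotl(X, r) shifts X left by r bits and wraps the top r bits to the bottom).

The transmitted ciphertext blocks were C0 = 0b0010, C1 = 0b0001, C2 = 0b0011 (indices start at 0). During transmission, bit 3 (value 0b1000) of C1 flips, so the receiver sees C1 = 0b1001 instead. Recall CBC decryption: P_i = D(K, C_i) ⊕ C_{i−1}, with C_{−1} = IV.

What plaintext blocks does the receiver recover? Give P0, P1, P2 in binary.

Only C1 changed, to 0b1001. In CBC, a change in C_i garbles P_i and flips the same bit in P_{i+1}. Decrypting the received ciphertext:
P0: D(K, 0b0010) = 0b0000; 0b0000 ⊕ 0b1001 = 0b1001.
P1: D(K, 0b1001) = 0b1101; 0b1101 ⊕ 0b0010 = 0b1111.
P2: D(K, 0b0011) = 0b1000; 0b1000 ⊕ 0b1001 = 0b0001.
Blocks that differ from the original plaintext: P1, P2.

P0 = 0b1001, P1 = 0b1111, P2 = 0b0001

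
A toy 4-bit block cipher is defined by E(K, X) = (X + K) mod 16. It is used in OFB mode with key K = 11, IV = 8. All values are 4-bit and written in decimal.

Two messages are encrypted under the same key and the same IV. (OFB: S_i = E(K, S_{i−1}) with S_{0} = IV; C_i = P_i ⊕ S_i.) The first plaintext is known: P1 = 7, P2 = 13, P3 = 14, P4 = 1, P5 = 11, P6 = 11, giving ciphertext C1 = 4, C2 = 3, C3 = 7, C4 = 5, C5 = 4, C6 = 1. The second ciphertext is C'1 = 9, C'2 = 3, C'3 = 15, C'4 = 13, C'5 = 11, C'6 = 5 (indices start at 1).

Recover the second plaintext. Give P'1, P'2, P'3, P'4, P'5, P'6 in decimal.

P'1 = 10, P'2 = 13, P'3 = 6, P'4 = 9, P'5 = 4, P'6 = 15

In OFB with a reused IV, both messages share the same keystream S_i, so C_i ⊕ C'_i = P_i ⊕ P'_i and thus P'_i = P_i ⊕ C_i ⊕ C'_i.
P'1: 7 ⊕ 4 ⊕ 9 = 10.
P'2: 13 ⊕ 3 ⊕ 3 = 13.
P'3: 14 ⊕ 7 ⊕ 15 = 6.
P'4: 1 ⊕ 5 ⊕ 13 = 9.
P'5: 11 ⊕ 4 ⊕ 11 = 4.
P'6: 11 ⊕ 1 ⊕ 5 = 15.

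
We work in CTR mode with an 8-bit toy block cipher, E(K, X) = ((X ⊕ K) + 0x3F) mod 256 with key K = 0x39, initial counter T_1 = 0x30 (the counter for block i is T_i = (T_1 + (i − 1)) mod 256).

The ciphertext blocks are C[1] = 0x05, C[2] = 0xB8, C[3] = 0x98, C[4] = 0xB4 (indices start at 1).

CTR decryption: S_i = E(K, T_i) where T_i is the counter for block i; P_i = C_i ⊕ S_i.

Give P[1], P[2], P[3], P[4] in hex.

P[1]: T = 0x30, S = E(K, T) = 0x48; 0x05 ⊕ 0x48 = 0x4D.
P[2]: T = 0x31, S = E(K, T) = 0x47; 0xB8 ⊕ 0x47 = 0xFF.
P[3]: T = 0x32, S = E(K, T) = 0x4A; 0x98 ⊕ 0x4A = 0xD2.
P[4]: T = 0x33, S = E(K, T) = 0x49; 0xB4 ⊕ 0x49 = 0xFD.

P[1] = 0x4D, P[2] = 0xFF, P[3] = 0xD2, P[4] = 0xFD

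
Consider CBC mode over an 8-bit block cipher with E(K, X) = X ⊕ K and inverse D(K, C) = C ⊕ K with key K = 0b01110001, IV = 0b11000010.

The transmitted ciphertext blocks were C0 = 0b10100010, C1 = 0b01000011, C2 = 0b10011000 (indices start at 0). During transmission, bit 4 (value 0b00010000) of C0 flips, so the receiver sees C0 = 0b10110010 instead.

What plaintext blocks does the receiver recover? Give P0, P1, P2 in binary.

P0 = 0b00000001, P1 = 0b10000000, P2 = 0b10101010

CBC decryption: P_i = D(K, C_i) ⊕ C_{i−1}, with C_{−1} = IV.
Only C0 changed, to 0b10110010. In CBC, a change in C_i garbles P_i and flips the same bit in P_{i+1}. Decrypting the received ciphertext:
P0: D(K, 0b10110010) = 0b11000011; 0b11000011 ⊕ 0b11000010 = 0b00000001.
P1: D(K, 0b01000011) = 0b00110010; 0b00110010 ⊕ 0b10110010 = 0b10000000.
P2: D(K, 0b10011000) = 0b11101001; 0b11101001 ⊕ 0b01000011 = 0b10101010.
Blocks that differ from the original plaintext: P0, P1.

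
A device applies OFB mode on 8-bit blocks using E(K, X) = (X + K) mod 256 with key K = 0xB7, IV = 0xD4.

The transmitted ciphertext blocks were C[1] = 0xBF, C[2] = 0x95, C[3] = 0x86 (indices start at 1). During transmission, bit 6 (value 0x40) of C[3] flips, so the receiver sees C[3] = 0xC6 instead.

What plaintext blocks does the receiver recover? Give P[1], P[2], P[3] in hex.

P[1] = 0x34, P[2] = 0xD7, P[3] = 0x3F

OFB decryption: S_i = E(K, S_{i−1}) with S_{0} = IV; P_i = C_i ⊕ S_i.
Only C[3] changed, to 0xC6. In OFB, a change in C_i flips the same bit in P_i only; the keystream is unaffected. Decrypting the received ciphertext:
P[1]: S = E(K, 0xD4) = 0x8B; 0xBF ⊕ 0x8B = 0x34.
P[2]: S = E(K, 0x8B) = 0x42; 0x95 ⊕ 0x42 = 0xD7.
P[3]: S = E(K, 0x42) = 0xF9; 0xC6 ⊕ 0xF9 = 0x3F.
Blocks that differ from the original plaintext: P[3].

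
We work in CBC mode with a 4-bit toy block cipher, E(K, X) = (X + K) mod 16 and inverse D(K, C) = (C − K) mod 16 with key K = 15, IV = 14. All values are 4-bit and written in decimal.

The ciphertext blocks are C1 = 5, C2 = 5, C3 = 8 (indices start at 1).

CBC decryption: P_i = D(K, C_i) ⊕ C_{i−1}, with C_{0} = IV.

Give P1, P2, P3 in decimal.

P1 = 8, P2 = 3, P3 = 12

P1: D(K, 5) = 6; 6 ⊕ 14 = 8.
P2: D(K, 5) = 6; 6 ⊕ 5 = 3.
P3: D(K, 8) = 9; 9 ⊕ 5 = 12.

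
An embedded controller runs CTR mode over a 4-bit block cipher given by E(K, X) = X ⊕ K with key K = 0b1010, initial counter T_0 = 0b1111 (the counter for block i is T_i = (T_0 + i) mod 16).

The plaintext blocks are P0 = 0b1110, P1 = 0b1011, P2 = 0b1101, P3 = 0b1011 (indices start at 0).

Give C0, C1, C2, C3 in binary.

C0 = 0b1011, C1 = 0b0001, C2 = 0b0110, C3 = 0b0011

CTR encryption: S_i = E(K, T_i) where T_i is the counter for block i; C_i = P_i ⊕ S_i.
C0: T = 0b1111, S = E(K, T) = 0b0101; 0b1110 ⊕ 0b0101 = 0b1011.
C1: T = 0b0000, S = E(K, T) = 0b1010; 0b1011 ⊕ 0b1010 = 0b0001.
C2: T = 0b0001, S = E(K, T) = 0b1011; 0b1101 ⊕ 0b1011 = 0b0110.
C3: T = 0b0010, S = E(K, T) = 0b1000; 0b1011 ⊕ 0b1000 = 0b0011.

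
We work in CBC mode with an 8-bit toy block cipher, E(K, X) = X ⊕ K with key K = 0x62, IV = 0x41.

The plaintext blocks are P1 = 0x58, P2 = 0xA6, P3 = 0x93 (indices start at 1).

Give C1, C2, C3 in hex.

C1 = 0x7B, C2 = 0xBF, C3 = 0x4E

CBC encryption: C_i = E(K, P_i ⊕ C_{i−1}), with C_{0} = IV.
C1: P1 ⊕ 0x41 = 0x19; E(K, 0x19) = 0x7B.
C2: P2 ⊕ 0x7B = 0xDD; E(K, 0xDD) = 0xBF.
C3: P3 ⊕ 0xBF = 0x2C; E(K, 0x2C) = 0x4E.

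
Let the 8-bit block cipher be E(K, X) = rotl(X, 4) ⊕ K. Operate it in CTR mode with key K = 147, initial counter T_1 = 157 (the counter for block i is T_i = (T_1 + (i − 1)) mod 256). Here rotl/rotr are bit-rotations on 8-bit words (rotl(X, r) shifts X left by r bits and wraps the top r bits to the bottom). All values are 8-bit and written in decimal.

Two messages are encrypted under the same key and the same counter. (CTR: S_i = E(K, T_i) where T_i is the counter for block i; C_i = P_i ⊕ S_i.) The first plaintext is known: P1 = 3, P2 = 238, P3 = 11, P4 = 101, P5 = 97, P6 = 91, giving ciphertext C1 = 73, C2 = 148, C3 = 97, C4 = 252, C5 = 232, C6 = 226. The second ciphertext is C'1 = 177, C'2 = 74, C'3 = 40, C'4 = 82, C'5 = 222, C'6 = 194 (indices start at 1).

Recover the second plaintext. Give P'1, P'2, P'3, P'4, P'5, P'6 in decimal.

P'1 = 251, P'2 = 48, P'3 = 66, P'4 = 203, P'5 = 87, P'6 = 123

In CTR with a reused counter, both messages share the same keystream S_i, so C_i ⊕ C'_i = P_i ⊕ P'_i and thus P'_i = P_i ⊕ C_i ⊕ C'_i.
P'1: 3 ⊕ 73 ⊕ 177 = 251.
P'2: 238 ⊕ 148 ⊕ 74 = 48.
P'3: 11 ⊕ 97 ⊕ 40 = 66.
P'4: 101 ⊕ 252 ⊕ 82 = 203.
P'5: 97 ⊕ 232 ⊕ 222 = 87.
P'6: 91 ⊕ 226 ⊕ 194 = 123.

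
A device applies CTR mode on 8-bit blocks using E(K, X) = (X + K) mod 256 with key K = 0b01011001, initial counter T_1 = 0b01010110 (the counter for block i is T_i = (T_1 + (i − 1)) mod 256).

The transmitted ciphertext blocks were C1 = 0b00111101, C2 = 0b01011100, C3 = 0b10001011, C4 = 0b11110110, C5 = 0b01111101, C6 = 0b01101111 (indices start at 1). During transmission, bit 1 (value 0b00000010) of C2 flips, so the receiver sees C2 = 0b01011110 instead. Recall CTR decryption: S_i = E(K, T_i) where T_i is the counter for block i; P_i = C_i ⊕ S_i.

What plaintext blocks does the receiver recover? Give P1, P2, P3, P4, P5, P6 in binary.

Only C2 changed, to 0b01011110. In CTR, a change in C_i flips the same bit in P_i only; the keystream is unaffected. Decrypting the received ciphertext:
P1: T = 0b01010110, S = E(K, T) = 0b10101111; 0b00111101 ⊕ 0b10101111 = 0b10010010.
P2: T = 0b01010111, S = E(K, T) = 0b10110000; 0b01011110 ⊕ 0b10110000 = 0b11101110.
P3: T = 0b01011000, S = E(K, T) = 0b10110001; 0b10001011 ⊕ 0b10110001 = 0b00111010.
P4: T = 0b01011001, S = E(K, T) = 0b10110010; 0b11110110 ⊕ 0b10110010 = 0b01000100.
P5: T = 0b01011010, S = E(K, T) = 0b10110011; 0b01111101 ⊕ 0b10110011 = 0b11001110.
P6: T = 0b01011011, S = E(K, T) = 0b10110100; 0b01101111 ⊕ 0b10110100 = 0b11011011.
Blocks that differ from the original plaintext: P2.

P1 = 0b10010010, P2 = 0b11101110, P3 = 0b00111010, P4 = 0b01000100, P5 = 0b11001110, P6 = 0b11011011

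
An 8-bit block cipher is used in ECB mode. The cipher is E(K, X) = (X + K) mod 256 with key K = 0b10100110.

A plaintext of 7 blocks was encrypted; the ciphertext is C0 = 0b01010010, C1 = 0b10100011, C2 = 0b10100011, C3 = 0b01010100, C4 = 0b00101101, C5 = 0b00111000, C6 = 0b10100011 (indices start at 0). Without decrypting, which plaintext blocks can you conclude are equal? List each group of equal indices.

P1 = P2 = P6

ECB encrypts each block independently with the same key, so equal ciphertext blocks imply equal plaintext blocks.
C1 = C2 = C6 = 0b10100011, so P1 = P2 = P6.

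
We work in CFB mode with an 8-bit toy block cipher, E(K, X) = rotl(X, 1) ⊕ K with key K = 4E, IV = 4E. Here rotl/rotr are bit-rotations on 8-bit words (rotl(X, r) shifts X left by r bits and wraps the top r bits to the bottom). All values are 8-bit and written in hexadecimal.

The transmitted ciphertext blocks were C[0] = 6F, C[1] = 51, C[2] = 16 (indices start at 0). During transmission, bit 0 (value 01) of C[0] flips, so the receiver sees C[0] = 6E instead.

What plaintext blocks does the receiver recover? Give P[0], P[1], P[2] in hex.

P[0] = BC, P[1] = C3, P[2] = FA

CFB decryption: P_i = C_i ⊕ E(K, C_{i−1}), with C_{−1} = IV.
Only C[0] changed, to 6E. In CFB, a change in C_i flips the same bit in P_i and garbles P_{i+1}. Decrypting the received ciphertext:
P[0]: E(K, 4E) = D2; 6E ⊕ D2 = BC.
P[1]: E(K, 6E) = 92; 51 ⊕ 92 = C3.
P[2]: E(K, 51) = EC; 16 ⊕ EC = FA.
Blocks that differ from the original plaintext: P[0], P[1].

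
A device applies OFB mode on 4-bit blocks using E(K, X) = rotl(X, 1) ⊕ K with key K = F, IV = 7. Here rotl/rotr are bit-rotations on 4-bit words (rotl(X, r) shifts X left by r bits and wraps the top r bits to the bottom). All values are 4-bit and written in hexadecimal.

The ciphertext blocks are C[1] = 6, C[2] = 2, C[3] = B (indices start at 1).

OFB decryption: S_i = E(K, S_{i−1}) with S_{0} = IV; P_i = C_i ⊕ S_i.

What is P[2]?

P[2] = F

P[1]: S = E(K, 7) = 1; 6 ⊕ 1 = 7.
P[2]: S = E(K, 1) = D; 2 ⊕ D = F.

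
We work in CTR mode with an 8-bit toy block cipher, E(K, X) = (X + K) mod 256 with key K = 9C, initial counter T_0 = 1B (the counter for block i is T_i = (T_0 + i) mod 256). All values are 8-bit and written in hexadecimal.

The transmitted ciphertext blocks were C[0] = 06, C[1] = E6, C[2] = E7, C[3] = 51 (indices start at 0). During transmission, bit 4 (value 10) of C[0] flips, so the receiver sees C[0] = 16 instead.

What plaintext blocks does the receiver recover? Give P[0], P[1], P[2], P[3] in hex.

CTR decryption: S_i = E(K, T_i) where T_i is the counter for block i; P_i = C_i ⊕ S_i.
Only C[0] changed, to 16. In CTR, a change in C_i flips the same bit in P_i only; the keystream is unaffected. Decrypting the received ciphertext:
P[0]: T = 1B, S = E(K, T) = B7; 16 ⊕ B7 = A1.
P[1]: T = 1C, S = E(K, T) = B8; E6 ⊕ B8 = 5E.
P[2]: T = 1D, S = E(K, T) = B9; E7 ⊕ B9 = 5E.
P[3]: T = 1E, S = E(K, T) = BA; 51 ⊕ BA = EB.
Blocks that differ from the original plaintext: P[0].

P[0] = A1, P[1] = 5E, P[2] = 5E, P[3] = EB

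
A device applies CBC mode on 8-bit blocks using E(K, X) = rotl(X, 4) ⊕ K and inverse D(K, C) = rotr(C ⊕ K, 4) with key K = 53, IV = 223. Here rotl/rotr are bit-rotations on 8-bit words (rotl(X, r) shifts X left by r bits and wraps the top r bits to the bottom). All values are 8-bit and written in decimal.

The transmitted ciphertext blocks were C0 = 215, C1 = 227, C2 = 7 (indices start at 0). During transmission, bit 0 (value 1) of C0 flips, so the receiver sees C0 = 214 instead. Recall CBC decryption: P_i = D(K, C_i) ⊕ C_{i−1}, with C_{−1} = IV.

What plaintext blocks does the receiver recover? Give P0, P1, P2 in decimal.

P0 = 225, P1 = 187, P2 = 192

Only C0 changed, to 214. In CBC, a change in C_i garbles P_i and flips the same bit in P_{i+1}. Decrypting the received ciphertext:
P0: D(K, 214) = 62; 62 ⊕ 223 = 225.
P1: D(K, 227) = 109; 109 ⊕ 214 = 187.
P2: D(K, 7) = 35; 35 ⊕ 227 = 192.
Blocks that differ from the original plaintext: P0, P1.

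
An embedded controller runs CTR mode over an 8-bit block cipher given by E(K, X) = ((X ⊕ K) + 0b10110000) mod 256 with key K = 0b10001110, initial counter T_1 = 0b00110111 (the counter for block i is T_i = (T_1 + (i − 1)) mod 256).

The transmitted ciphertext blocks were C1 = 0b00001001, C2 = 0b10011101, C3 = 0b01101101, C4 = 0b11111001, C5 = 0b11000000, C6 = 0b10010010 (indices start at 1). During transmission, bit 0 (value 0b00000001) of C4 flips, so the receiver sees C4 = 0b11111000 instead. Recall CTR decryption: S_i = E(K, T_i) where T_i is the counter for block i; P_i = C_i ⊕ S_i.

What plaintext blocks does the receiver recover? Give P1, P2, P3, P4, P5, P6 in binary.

Only C4 changed, to 0b11111000. In CTR, a change in C_i flips the same bit in P_i only; the keystream is unaffected. Decrypting the received ciphertext:
P1: T = 0b00110111, S = E(K, T) = 0b01101001; 0b00001001 ⊕ 0b01101001 = 0b01100000.
P2: T = 0b00111000, S = E(K, T) = 0b01100110; 0b10011101 ⊕ 0b01100110 = 0b11111011.
P3: T = 0b00111001, S = E(K, T) = 0b01100111; 0b01101101 ⊕ 0b01100111 = 0b00001010.
P4: T = 0b00111010, S = E(K, T) = 0b01100100; 0b11111000 ⊕ 0b01100100 = 0b10011100.
P5: T = 0b00111011, S = E(K, T) = 0b01100101; 0b11000000 ⊕ 0b01100101 = 0b10100101.
P6: T = 0b00111100, S = E(K, T) = 0b01100010; 0b10010010 ⊕ 0b01100010 = 0b11110000.
Blocks that differ from the original plaintext: P4.

P1 = 0b01100000, P2 = 0b11111011, P3 = 0b00001010, P4 = 0b10011100, P5 = 0b10100101, P6 = 0b11110000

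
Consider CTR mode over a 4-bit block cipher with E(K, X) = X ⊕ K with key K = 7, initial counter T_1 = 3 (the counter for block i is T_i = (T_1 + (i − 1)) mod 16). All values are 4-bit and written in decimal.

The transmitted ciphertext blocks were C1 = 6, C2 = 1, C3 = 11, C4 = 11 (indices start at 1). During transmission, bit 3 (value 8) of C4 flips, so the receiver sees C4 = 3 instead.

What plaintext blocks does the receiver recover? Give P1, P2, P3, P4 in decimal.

P1 = 2, P2 = 2, P3 = 9, P4 = 2

CTR decryption: S_i = E(K, T_i) where T_i is the counter for block i; P_i = C_i ⊕ S_i.
Only C4 changed, to 3. In CTR, a change in C_i flips the same bit in P_i only; the keystream is unaffected. Decrypting the received ciphertext:
P1: T = 3, S = E(K, T) = 4; 6 ⊕ 4 = 2.
P2: T = 4, S = E(K, T) = 3; 1 ⊕ 3 = 2.
P3: T = 5, S = E(K, T) = 2; 11 ⊕ 2 = 9.
P4: T = 6, S = E(K, T) = 1; 3 ⊕ 1 = 2.
Blocks that differ from the original plaintext: P4.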